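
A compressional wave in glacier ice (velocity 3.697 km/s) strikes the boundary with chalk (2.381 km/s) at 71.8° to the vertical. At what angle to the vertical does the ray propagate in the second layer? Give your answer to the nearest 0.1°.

37.7°

Snell's law: sin θ₂ = (V₂/V₁)·sin θ₁ = (2.381/3.697)·sin 71.8° = 0.6118.
θ₂ = arcsin 0.6118 = 37.72° from the normal.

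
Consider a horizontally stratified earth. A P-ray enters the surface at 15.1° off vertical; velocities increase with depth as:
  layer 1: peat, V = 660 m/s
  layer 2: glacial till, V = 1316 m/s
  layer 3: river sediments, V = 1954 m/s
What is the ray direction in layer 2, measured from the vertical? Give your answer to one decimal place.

Snell's law across each interface conserves sin θ / V, so sin θ_2 = V_2·sin θ₁/V₁.
sin θ_2 = 1316 × sin 15.1° / 660 = 0.5194.
θ_2 = arcsin 0.5194 = 31.29°.

31.3°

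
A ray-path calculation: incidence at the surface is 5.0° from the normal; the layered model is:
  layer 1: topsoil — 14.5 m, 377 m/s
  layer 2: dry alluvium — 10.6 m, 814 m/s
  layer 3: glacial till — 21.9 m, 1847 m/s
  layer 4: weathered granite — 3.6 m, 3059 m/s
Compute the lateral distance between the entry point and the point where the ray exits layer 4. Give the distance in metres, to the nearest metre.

17 m

Ray parameter p = sin 5.0° / 377 m/s = 2.3118e-04 s/m.
Layer 1: θ = 5.00°; offset = 14.5·tan 5.00° = 1.269 m.
Layer 2: sin θ = p·814 = 0.1882 → θ = 10.85°; offset = 10.6·tan 10.85° = 2.031 m.
Layer 3: sin θ = p·1847 = 0.4270 → θ = 25.28°; offset = 21.9·tan 25.28° = 10.341 m.
Layer 4: sin θ = p·3059 = 0.7072 → θ = 45.01°; offset = 3.6·tan 45.01° = 3.601 m.
Total horizontal offset = 17.242 m.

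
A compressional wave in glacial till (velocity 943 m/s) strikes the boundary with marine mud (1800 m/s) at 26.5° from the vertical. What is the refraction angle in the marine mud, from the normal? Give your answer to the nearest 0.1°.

Snell's law: sin θ₂ = (V₂/V₁)·sin θ₁ = (1800/943)·sin 26.5° = 0.8517.
θ₂ = arcsin 0.8517 = 58.40° from the normal.

58.4°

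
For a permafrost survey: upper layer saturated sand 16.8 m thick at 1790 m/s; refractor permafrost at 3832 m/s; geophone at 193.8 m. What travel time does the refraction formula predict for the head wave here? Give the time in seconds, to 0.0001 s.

0.0672 s

t = x/V₂ + 2h·√(V₂²−V₁²)/(V₁V₂).
√(V₂²−V₁²) = √(3832²−1790²) = 3388.2 m/s; delay term = 2·16.8·3388.2/(1790·3832) = 0.01660 s.
t = 193.8/3832 + 0.01660 = 0.06717 s.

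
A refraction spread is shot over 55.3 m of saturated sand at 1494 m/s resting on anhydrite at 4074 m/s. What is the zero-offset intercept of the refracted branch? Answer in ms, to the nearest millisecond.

69 ms

θ_c = arcsin(V₁/V₂) = arcsin(1494/4074) = 21.51°; cos θ_c = 0.9303.
tᵢ = 2h·cos θ_c / V₁ = 2·55.3·0.9303 / 1494 = 0.06887 s.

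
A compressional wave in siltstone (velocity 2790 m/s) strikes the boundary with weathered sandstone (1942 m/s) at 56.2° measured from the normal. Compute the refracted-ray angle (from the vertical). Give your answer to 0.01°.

35.34°

sin θ₁/V₁ = sin θ₂/V₂ ⇒ sin θ₂ = 1942·sin 56.2°/2790 = 1942·0.8310/2790 = 0.5784.
θ₂ = arcsin 0.5784 = 35.34° from the normal.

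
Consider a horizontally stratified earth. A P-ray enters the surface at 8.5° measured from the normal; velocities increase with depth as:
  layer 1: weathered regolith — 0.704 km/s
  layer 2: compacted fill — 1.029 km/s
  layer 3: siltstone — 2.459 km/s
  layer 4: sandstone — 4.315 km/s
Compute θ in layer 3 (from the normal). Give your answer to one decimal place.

Ray parameter p = sin 8.5° / 0.704 = 2.0996e-01 s/km.
sin θ_3 = p·V_3 = 2.0996e-01 × 2.459 = 0.5163.
θ_3 = arcsin 0.5163 = 31.08°.

31.1°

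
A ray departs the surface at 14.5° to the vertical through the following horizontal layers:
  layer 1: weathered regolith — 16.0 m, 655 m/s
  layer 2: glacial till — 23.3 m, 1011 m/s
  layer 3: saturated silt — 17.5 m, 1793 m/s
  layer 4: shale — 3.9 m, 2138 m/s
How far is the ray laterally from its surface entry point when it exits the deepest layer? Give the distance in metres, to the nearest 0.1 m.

Ray parameter p = sin 14.5° / 655 m/s = 3.8226e-04 s/m.
Layer 1: θ = 14.50°; offset = 16.0·tan 14.50° = 4.138 m.
Layer 2: sin θ = p·1011 = 0.3865 → θ = 22.73°; offset = 23.3·tan 22.73° = 9.763 m.
Layer 3: sin θ = p·1793 = 0.6854 → θ = 43.27°; offset = 17.5·tan 43.27° = 16.472 m.
Layer 4: sin θ = p·2138 = 0.8173 → θ = 54.81°; offset = 3.9·tan 54.81° = 5.531 m.
Σ offsets = 35.904 m.

35.9 m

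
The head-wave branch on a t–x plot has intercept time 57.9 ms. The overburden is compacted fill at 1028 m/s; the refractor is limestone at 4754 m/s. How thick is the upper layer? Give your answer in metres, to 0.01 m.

h = tᵢ·V₁·V₂ / (2·√(V₂²−V₁²)).
√(V₂²−V₁²) = √(4754² − 1028²) = 4641.5 m/s.
h = 0.0579 s × 1028 × 4754 / (2 × 4641.5) = 30.48 m.

30.48 m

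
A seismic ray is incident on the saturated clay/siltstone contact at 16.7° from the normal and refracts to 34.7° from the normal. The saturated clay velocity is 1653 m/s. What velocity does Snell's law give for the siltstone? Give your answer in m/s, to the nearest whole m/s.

Snell's law: sin 16.7°/V₁ = sin 34.7°/V₂.
V₂ = V₁·sin 34.7°/sin 16.7° = 1653 × 1.9811 = 3274.70 m/s.

3275 m/s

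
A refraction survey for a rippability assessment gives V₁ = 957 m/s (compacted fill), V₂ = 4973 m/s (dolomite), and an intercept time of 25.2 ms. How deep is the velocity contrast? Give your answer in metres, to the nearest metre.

12 m

h = tᵢ·V₁·V₂ / (2·√(V₂²−V₁²)).
√(V₂²−V₁²) = √(4973² − 957²) = 4880.0 m/s.
h = 0.0252 s × 957 × 4973 / (2 × 4880.0) = 12.29 m.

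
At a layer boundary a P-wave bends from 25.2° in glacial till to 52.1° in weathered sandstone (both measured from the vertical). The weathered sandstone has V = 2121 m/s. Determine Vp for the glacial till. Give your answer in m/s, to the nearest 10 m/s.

Snell's law: sin 25.2°/V₁ = sin 52.1°/V₂.
V₁ = V₂·sin 25.2°/sin 52.1° = 2121 × 0.5396 = 1144.46 m/s.

1140 m/s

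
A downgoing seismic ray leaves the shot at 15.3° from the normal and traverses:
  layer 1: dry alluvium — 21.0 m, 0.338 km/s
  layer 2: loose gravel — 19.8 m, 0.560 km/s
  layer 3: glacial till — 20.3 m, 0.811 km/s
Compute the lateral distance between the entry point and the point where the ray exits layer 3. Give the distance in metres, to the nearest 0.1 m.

p = sin θ₁/V₁ = sin 15.3°/0.338 = 7.8069e-01 s/km is conserved through the stack.
Layer 1: θ = 15.30°; offset = 21.0·tan 15.30° = 5.745 m.
Layer 2: sin θ = p·0.560 = 0.4372 → θ = 25.92°; offset = 19.8·tan 25.92° = 9.625 m.
Layer 3: sin θ = p·0.811 = 0.6331 → θ = 39.28°; offset = 20.3·tan 39.28° = 16.605 m.
Summing the layer offsets gives 31.975 m.

32.0 m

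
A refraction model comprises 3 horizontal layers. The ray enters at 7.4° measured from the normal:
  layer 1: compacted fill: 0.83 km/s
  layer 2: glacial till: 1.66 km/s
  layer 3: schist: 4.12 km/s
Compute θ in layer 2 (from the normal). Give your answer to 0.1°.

14.9°

Snell's law across each interface conserves sin θ / V, so sin θ_2 = V_2·sin θ₁/V₁.
sin θ_2 = 1.66 × sin 7.4° / 0.83 = 0.2576.
θ_2 = 14.93° from the vertical.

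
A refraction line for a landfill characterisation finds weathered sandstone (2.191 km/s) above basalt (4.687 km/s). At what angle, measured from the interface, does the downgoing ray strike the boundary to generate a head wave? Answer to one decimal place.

62.1°

Critical incidence: sin θ_c = V₁/V₂ = 2.191/4.687 = 0.4675.
θ_c = arcsin 0.4675 = 27.87°.
Measured from the interface: 90° − 27.87° = 62.13°.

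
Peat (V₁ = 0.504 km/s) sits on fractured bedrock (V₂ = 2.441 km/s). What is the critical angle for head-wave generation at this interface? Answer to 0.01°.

Critical incidence: sin θ_c = V₁/V₂ = 0.504/2.441 = 0.2065.
θ_c = arcsin 0.2065 = 11.92°.

11.92°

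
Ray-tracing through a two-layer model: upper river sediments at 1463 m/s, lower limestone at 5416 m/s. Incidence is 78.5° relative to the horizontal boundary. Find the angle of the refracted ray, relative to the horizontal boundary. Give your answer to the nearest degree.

42°

Convert to the normal: θ₁ = 90° − 78.5° = 11.5°.
Snell's law: sin θ₂ = (V₂/V₁)·sin θ₁ = (5416/1463)·sin 11.5° = 0.7381.
θ₂ = arcsin 0.7381 = 47.57° from the normal.
From the interface: 90° − 47.57° = 42.43°.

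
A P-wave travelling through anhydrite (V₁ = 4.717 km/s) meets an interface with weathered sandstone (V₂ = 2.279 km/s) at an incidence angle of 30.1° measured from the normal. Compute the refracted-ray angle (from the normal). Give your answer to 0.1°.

sin θ₁/V₁ = sin θ₂/V₂ ⇒ sin θ₂ = 2.279·sin 30.1°/4.717 = 2.279·0.5015/4.717 = 0.2423.
θ₂ = sin⁻¹(0.2423) = 14.02° (from vertical).

14.0°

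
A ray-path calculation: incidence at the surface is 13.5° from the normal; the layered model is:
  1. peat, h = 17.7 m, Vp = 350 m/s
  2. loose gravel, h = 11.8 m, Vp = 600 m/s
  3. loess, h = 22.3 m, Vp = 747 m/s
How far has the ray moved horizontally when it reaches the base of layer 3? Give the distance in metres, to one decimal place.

Apply Snell's law at each interface; in layer i the horizontal offset is hᵢ·tan θᵢ.
Layer 1: θ = 13.50°; offset = 17.7·tan 13.50° = 4.249 m.
Layer 2: sin θ = 600·sin 13.5°/350 = 0.4002, θ = 23.59°; offset = 11.8·tan 23.59° = 5.153 m.
Layer 3: sin θ = 747·sin 13.5°/350 = 0.4982, θ = 29.88°; offset = 22.3·tan 29.88° = 12.815 m.
Total horizontal offset = 22.217 m.

22.2 m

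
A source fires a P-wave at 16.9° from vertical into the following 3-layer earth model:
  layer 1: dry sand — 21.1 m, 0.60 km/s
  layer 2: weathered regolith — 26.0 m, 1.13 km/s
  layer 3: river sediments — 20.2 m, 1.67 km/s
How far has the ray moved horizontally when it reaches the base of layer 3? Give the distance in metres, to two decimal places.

51.23 m

Ray parameter p = sin 16.9° / 0.60 km/s = 4.8450e-01 s/km.
Layer 1: θ = 16.90°; offset = 21.1·tan 16.90° = 6.4107 m.
Layer 2: sin θ = p·1.13 = 0.5475 → θ = 33.19°; offset = 26.0·tan 33.19° = 17.0106 m.
Layer 3: sin θ = p·1.67 = 0.8091 → θ = 54.01°; offset = 20.2·tan 54.01° = 27.8133 m.
Summing the layer offsets gives 51.2346 m.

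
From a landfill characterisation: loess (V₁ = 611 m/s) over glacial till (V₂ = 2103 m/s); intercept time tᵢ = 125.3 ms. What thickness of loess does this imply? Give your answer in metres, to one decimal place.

θ_c = arcsin(611/2103) = 16.89°; cos θ_c = 0.9569.
tᵢ = 2h cos θ_c/V₁ ⇒ h = tᵢ·V₁/(2 cos θ_c) = 0.1253·611/(2·0.9569) = 40.00 m.

40.0 m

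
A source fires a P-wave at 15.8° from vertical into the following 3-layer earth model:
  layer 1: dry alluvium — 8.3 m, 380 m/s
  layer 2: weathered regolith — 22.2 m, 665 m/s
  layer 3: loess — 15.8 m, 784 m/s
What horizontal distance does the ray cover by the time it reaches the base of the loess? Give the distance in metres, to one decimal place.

25.1 m

Ray parameter p = sin 15.8° / 380 m/s = 7.1653e-04 s/m.
Layer 1: θ = 15.80°; offset = 8.3·tan 15.80° = 2.349 m.
Layer 2: sin θ = p·665 = 0.4765 → θ = 28.46°; offset = 22.2·tan 28.46° = 12.032 m.
Layer 3: sin θ = p·784 = 0.5618 → θ = 34.18°; offset = 15.8·tan 34.18° = 10.729 m.
Σ offsets = 25.109 m.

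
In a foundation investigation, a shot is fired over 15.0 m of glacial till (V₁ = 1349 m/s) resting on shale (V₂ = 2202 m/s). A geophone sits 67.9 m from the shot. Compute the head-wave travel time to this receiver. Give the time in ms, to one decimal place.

48.4 ms

t = x/V₂ + 2h·√(V₂²−V₁²)/(V₁V₂).
√(V₂²−V₁²) = √(2202²−1349²) = 1740.4 m/s; delay term = 2·15.0·1740.4/(1349·2202) = 0.01758 s.
t = 67.9/2202 + 0.01758 = 0.04841 s.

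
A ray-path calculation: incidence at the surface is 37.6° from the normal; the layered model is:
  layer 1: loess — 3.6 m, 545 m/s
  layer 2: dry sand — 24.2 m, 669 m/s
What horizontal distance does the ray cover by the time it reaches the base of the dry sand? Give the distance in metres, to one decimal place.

30.1 m

p = sin θ₁/V₁ = sin 37.6°/545 = 1.1195e-03 s/m is conserved through the stack.
Layer 1: θ = 37.60°; offset = 3.6·tan 37.60° = 2.772 m.
Layer 2: sin θ = p·669 = 0.7490 → θ = 48.50°; offset = 24.2·tan 48.50° = 27.354 m.
Summing the layer offsets gives 30.126 m.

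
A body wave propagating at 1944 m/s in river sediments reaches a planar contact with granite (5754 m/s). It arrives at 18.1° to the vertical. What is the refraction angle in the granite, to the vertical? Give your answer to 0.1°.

Snell's law: sin θ₂ = (V₂/V₁)·sin θ₁ = (5754/1944)·sin 18.1° = 0.9196.
θ₂ = sin⁻¹(0.9196) = 66.86° (from vertical).

66.9°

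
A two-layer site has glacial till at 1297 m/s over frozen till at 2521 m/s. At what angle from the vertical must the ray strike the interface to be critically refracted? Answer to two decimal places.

Critical incidence: sin θ_c = V₁/V₂ = 1297/2521 = 0.5145.
θ_c = arcsin 0.5145 = 30.96°.

30.96°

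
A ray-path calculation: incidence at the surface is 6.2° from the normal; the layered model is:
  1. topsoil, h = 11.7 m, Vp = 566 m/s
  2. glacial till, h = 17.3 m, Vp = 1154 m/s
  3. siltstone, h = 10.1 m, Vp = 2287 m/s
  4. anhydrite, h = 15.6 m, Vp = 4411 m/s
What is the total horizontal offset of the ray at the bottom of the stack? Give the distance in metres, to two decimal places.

34.39 m

Apply Snell's law at each interface; in layer i the horizontal offset is hᵢ·tan θᵢ.
Layer 1: θ = 6.20°; offset = 11.7·tan 6.20° = 1.2710 m.
Layer 2: sin θ = 1154·sin 6.2°/566 = 0.2202, θ = 12.72°; offset = 17.3·tan 12.72° = 3.9053 m.
Layer 3: sin θ = 2287·sin 6.2°/566 = 0.4364, θ = 25.87°; offset = 10.1·tan 25.87° = 4.8985 m.
Layer 4: sin θ = 4411·sin 6.2°/566 = 0.8417, θ = 57.32°; offset = 15.6·tan 57.32° = 24.3153 m.
Σ offsets = 34.3901 m.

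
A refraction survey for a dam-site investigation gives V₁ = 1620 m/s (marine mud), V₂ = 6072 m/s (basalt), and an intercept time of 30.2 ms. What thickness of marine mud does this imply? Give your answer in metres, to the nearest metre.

h = tᵢ·V₁·V₂ / (2·√(V₂²−V₁²)).
√(V₂²−V₁²) = √(6072² − 1620²) = 5851.9 m/s.
h = 0.0302 s × 1620 × 6072 / (2 × 5851.9) = 25.38 m.

25 m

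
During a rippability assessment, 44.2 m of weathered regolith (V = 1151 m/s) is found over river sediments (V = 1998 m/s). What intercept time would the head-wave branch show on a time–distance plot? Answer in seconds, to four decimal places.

0.0628 s

θ_c = arcsin(V₁/V₂) = arcsin(1151/1998) = 35.18°; cos θ_c = 0.8174.
tᵢ = 2h·cos θ_c / V₁ = 2·44.2·0.8174 / 1151 = 0.06278 s.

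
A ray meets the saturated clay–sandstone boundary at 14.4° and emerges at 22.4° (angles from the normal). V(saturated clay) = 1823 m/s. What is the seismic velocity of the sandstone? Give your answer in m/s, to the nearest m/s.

sin 14.4° = 0.2487; sin 22.4° = 0.3811.
V₂ = V₁·(sin θ₂/sin θ₁) = 1823·(0.3811/0.2487) = 2793.40 m/s.

2793 m/s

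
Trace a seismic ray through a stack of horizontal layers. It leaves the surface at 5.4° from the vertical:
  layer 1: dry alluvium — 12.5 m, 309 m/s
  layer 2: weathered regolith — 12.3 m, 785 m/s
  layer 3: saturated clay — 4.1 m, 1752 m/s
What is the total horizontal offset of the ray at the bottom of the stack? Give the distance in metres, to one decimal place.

6.8 m

p = sin θ₁/V₁ = sin 5.4°/309 = 3.0456e-04 s/m is conserved through the stack.
Layer 1: θ = 5.40°; offset = 12.5·tan 5.40° = 1.182 m.
Layer 2: sin θ = p·785 = 0.2391 → θ = 13.83°; offset = 12.3·tan 13.83° = 3.028 m.
Layer 3: sin θ = p·1752 = 0.5336 → θ = 32.25°; offset = 4.1·tan 32.25° = 2.587 m.
Σ offsets = 6.797 m.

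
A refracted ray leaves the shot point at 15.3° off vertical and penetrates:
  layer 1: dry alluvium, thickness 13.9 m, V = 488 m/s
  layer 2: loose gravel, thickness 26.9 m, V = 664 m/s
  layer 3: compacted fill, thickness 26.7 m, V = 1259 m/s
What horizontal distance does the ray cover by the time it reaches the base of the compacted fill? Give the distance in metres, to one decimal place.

Apply Snell's law at each interface; in layer i the horizontal offset is hᵢ·tan θᵢ.
Layer 1: θ = 15.30°; offset = 13.9·tan 15.30° = 3.803 m.
Layer 2: sin θ = 664·sin 15.3°/488 = 0.3590, θ = 21.04°; offset = 26.9·tan 21.04° = 10.348 m.
Layer 3: sin θ = 1259·sin 15.3°/488 = 0.6808, θ = 42.90°; offset = 26.7·tan 42.90° = 24.815 m.
Σ offsets = 38.965 m.

39.0 m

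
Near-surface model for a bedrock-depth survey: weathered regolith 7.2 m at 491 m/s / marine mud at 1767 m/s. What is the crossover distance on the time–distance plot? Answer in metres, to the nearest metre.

x_cross = 2h·√((V₂+V₁)/(V₂−V₁)).
(V₂+V₁)/(V₂−V₁) = (1767+491)/(1767−491) = 1.7696; √ = 1.3303.
x_cross = 2·7.2·1.3303 = 19.16 m.

19 m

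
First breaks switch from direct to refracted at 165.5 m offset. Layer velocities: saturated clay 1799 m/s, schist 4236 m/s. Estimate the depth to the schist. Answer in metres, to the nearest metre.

53 m

h = (x_cross/2)·√((V₂−V₁)/(V₂+V₁)).
(V₂−V₁)/(V₂+V₁) = (4236−1799)/(4236+1799) = 0.4038; √ = 0.6355.
h = (165.5/2)·0.6355 = 52.58 m.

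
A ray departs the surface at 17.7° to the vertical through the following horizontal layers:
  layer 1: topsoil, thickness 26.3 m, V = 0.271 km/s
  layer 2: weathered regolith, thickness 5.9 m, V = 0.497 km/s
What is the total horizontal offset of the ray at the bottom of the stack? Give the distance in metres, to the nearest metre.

12 m

Apply Snell's law at each interface; in layer i the horizontal offset is hᵢ·tan θᵢ.
Layer 1: θ = 17.70°; offset = 26.3·tan 17.70° = 8.393 m.
Layer 2: sin θ = 0.497·sin 17.7°/0.271 = 0.5576, θ = 33.89°; offset = 5.9·tan 33.89° = 3.963 m.
Σ offsets = 12.356 m.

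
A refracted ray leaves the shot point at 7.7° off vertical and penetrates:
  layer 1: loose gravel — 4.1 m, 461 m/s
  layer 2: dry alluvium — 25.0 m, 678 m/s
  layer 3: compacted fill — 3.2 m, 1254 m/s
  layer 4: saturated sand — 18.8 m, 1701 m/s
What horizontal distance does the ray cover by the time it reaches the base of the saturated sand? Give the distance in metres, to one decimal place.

17.5 m

Apply Snell's law at each interface; in layer i the horizontal offset is hᵢ·tan θᵢ.
Layer 1: θ = 7.70°; offset = 4.1·tan 7.70° = 0.554 m.
Layer 2: sin θ = 678·sin 7.7°/461 = 0.1971, θ = 11.36°; offset = 25.0·tan 11.36° = 5.025 m.
Layer 3: sin θ = 1254·sin 7.7°/461 = 0.3645, θ = 21.37°; offset = 3.2·tan 21.37° = 1.252 m.
Layer 4: sin θ = 1701·sin 7.7°/461 = 0.4944, θ = 29.63°; offset = 18.8·tan 29.63° = 10.693 m.
Summing the layer offsets gives 17.524 m.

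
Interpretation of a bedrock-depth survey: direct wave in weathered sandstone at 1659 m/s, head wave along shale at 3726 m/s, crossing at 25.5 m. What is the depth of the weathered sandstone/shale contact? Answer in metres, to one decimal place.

x_cross = 2h·√((V₂+V₁)/(V₂−V₁)) → h = x_cross / (2·√((V₂+V₁)/(V₂−V₁))).
√((V₂+V₁)/(V₂−V₁)) = √((3726+1659)/(3726−1659)) = 1.6141.
h = 25.5 / (2·1.6141) = 7.90 m.

7.9 m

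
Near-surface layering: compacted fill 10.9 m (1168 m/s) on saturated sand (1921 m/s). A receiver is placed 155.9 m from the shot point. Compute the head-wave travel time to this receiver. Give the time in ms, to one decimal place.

t = x/V₂ + 2h·√(V₂²−V₁²)/(V₁V₂).
√(V₂²−V₁²) = √(1921²−1168²) = 1525.1 m/s; delay term = 2·10.9·1525.1/(1168·1921) = 0.01482 s.
t = 155.9/1921 + 0.01482 = 0.09597 s.

96.0 ms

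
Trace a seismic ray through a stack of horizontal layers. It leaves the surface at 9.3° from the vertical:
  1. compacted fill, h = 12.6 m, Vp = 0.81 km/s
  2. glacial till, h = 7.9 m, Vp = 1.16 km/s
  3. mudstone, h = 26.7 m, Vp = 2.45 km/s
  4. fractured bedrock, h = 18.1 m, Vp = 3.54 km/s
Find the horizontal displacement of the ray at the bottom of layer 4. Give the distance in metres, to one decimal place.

37.0 m

Ray parameter p = sin 9.3° / 0.81 km/s = 1.9951e-01 s/km.
Layer 1: θ = 9.30°; offset = 12.6·tan 9.30° = 2.063 m.
Layer 2: sin θ = p·1.16 = 0.2314 → θ = 13.38°; offset = 7.9·tan 13.38° = 1.879 m.
Layer 3: sin θ = p·2.45 = 0.4888 → θ = 29.26°; offset = 26.7·tan 29.26° = 14.960 m.
Layer 4: sin θ = p·3.54 = 0.7063 → θ = 44.93°; offset = 18.1·tan 44.93° = 18.057 m.
Summing the layer offsets gives 36.960 m.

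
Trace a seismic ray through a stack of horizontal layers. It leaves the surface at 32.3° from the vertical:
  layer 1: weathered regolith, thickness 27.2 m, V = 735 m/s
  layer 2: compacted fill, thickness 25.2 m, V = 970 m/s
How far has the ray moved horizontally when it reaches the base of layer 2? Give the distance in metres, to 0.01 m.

42.26 m

p = sin θ₁/V₁ = sin 32.3°/735 = 7.2701e-04 s/m is conserved through the stack.
Layer 1: θ = 32.30°; offset = 27.2·tan 32.30° = 17.1951 m.
Layer 2: sin θ = p·970 = 0.7052 → θ = 44.85°; offset = 25.2·tan 44.85° = 25.0646 m.
Σ offsets = 42.2597 m.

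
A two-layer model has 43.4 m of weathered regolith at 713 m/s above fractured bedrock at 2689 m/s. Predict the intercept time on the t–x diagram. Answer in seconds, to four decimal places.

0.1174 s

tᵢ = 2h·√(V₂²−V₁²)/(V₁V₂).
√(V₂²−V₁²) = √(2689²−713²) = 2592.7 m/s.
tᵢ = 2·43.4·2592.7/(713·2689) = 0.11738 s.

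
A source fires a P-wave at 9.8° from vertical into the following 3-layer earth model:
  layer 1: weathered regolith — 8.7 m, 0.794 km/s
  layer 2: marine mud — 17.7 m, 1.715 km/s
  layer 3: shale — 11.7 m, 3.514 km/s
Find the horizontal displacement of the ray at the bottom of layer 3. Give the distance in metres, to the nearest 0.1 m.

21.9 m

Apply Snell's law at each interface; in layer i the horizontal offset is hᵢ·tan θᵢ.
Layer 1: θ = 9.80°; offset = 8.7·tan 9.80° = 1.503 m.
Layer 2: sin θ = 1.715·sin 9.8°/0.794 = 0.3676, θ = 21.57°; offset = 17.7·tan 21.57° = 6.997 m.
Layer 3: sin θ = 3.514·sin 9.8°/0.794 = 0.7533, θ = 48.88°; offset = 11.7·tan 48.88° = 13.401 m.
Σ offsets = 21.901 m.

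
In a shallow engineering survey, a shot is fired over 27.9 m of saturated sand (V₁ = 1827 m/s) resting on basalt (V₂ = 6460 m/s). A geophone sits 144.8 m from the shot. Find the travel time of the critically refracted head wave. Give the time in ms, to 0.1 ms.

51.7 ms

t = x/V₂ + 2h·√(V₂²−V₁²)/(V₁V₂).
√(V₂²−V₁²) = √(6460²−1827²) = 6196.3 m/s; delay term = 2·27.9·6196.3/(1827·6460) = 0.02929 s.
t = 144.8/6460 + 0.02929 = 0.05171 s.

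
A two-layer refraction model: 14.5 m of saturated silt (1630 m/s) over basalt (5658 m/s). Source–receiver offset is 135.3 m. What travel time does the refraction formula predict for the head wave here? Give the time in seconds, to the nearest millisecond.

0.041 s

t = x/V₂ + 2h·√(V₂²−V₁²)/(V₁V₂).
√(V₂²−V₁²) = √(5658²−1630²) = 5418.1 m/s; delay term = 2·14.5·5418.1/(1630·5658) = 0.01704 s.
t = 135.3/5658 + 0.01704 = 0.04095 s.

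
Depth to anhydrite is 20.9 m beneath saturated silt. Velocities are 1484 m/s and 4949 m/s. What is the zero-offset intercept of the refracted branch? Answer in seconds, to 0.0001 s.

θ_c = arcsin(V₁/V₂) = arcsin(1484/4949) = 17.45°; cos θ_c = 0.9540.
tᵢ = 2h·cos θ_c / V₁ = 2·20.9·0.9540 / 1484 = 0.02687 s.

0.0269 s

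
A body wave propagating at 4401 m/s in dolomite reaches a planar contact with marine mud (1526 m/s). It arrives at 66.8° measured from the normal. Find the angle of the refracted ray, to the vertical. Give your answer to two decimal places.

18.58°

Snell's law: sin θ₂ = (V₂/V₁)·sin θ₁ = (1526/4401)·sin 66.8° = 0.3187.
θ₂ = arcsin 0.3187 = 18.58° from the normal.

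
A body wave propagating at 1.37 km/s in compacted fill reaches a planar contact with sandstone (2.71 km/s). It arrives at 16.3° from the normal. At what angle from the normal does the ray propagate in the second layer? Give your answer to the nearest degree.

sin θ₁/V₁ = sin θ₂/V₂ ⇒ sin θ₂ = 2.71·sin 16.3°/1.37 = 2.71·0.2807/1.37 = 0.5552.
θ₂ = arcsin 0.5552 = 33.72° from the normal.

34°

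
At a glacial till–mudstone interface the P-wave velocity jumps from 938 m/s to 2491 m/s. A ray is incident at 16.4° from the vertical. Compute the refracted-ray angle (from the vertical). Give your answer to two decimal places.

Snell's law: sin θ₂ = (V₂/V₁)·sin θ₁ = (2491/938)·sin 16.4° = 0.7498.
θ₂ = sin⁻¹(0.7498) = 48.57° (from vertical).

48.57°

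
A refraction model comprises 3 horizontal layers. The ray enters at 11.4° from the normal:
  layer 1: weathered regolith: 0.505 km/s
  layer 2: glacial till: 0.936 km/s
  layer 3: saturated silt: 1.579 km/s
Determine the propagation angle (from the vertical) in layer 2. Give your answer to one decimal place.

21.5°

Snell's law across each interface conserves sin θ / V, so sin θ_2 = V_2·sin θ₁/V₁.
sin θ_2 = 0.936 × sin 11.4° / 0.505 = 0.3664.
θ_2 = arcsin 0.3664 = 21.49°.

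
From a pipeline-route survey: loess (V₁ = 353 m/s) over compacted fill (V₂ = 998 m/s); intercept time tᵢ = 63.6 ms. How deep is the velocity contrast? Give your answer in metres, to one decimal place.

12.0 m

θ_c = arcsin(353/998) = 20.71°; cos θ_c = 0.9354.
tᵢ = 2h cos θ_c/V₁ ⇒ h = tᵢ·V₁/(2 cos θ_c) = 0.0636·353/(2·0.9354) = 12.00 m.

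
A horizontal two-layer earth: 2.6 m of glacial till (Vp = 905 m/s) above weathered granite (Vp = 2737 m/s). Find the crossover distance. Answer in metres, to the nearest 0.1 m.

7.3 m

x_cross = 2h·√((V₂+V₁)/(V₂−V₁)).
(V₂+V₁)/(V₂−V₁) = (2737+905)/(2737−905) = 1.9880; √ = 1.4100.
x_cross = 2·2.6·1.4100 = 7.33 m.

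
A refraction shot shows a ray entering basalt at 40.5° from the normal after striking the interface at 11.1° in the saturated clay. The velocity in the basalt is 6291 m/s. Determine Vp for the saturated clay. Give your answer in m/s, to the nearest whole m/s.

sin 11.1° = 0.1925; sin 40.5° = 0.6494.
V₁ = V₂·(sin θ₁/sin θ₂) = 6291·(0.1925/0.6494) = 1864.90 m/s.

1865 m/s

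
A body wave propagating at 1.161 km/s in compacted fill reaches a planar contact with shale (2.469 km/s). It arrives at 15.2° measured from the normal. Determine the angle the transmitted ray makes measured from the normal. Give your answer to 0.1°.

33.9°

Snell's law: sin θ₂ = (V₂/V₁)·sin θ₁ = (2.469/1.161)·sin 15.2° = 0.5576.
θ₂ = arcsin 0.5576 = 33.89° from the normal.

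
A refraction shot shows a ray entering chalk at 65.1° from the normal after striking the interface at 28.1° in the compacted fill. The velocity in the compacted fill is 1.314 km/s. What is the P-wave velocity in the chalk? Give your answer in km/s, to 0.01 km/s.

2.53 km/s

Snell's law: sin 28.1°/V₁ = sin 65.1°/V₂.
V₂ = V₁·sin 65.1°/sin 28.1° = 1.314 × 1.9257 = 2.53 km/s.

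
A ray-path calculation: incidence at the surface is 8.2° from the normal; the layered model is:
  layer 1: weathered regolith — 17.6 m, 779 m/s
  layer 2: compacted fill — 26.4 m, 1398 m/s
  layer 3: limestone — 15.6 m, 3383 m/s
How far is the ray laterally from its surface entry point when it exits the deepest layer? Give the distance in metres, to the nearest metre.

p = sin θ₁/V₁ = sin 8.2°/779 = 1.8309e-04 s/m is conserved through the stack.
Layer 1: θ = 8.20°; offset = 17.6·tan 8.20° = 2.536 m.
Layer 2: sin θ = p·1398 = 0.2560 → θ = 14.83°; offset = 26.4·tan 14.83° = 6.990 m.
Layer 3: sin θ = p·3383 = 0.6194 → θ = 38.27°; offset = 15.6·tan 38.27° = 12.308 m.
Total horizontal offset = 21.834 m.

22 m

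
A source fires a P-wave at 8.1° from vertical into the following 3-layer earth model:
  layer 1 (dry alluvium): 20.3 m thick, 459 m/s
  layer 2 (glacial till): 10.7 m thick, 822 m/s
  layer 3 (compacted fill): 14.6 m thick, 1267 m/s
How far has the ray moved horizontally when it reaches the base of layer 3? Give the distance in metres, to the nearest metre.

p = sin θ₁/V₁ = sin 8.1°/459 = 3.0697e-04 s/m is conserved through the stack.
Layer 1: θ = 8.10°; offset = 20.3·tan 8.10° = 2.889 m.
Layer 2: sin θ = p·822 = 0.2523 → θ = 14.62°; offset = 10.7·tan 14.62° = 2.790 m.
Layer 3: sin θ = p·1267 = 0.3889 → θ = 22.89°; offset = 14.6·tan 22.89° = 6.164 m.
Total horizontal offset = 11.843 m.

12 m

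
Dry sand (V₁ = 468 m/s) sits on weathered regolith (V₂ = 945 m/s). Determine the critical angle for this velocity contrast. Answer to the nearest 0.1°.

29.7°

Critical incidence: sin θ_c = V₁/V₂ = 468/945 = 0.4952.
θ_c = arcsin 0.4952 = 29.69°.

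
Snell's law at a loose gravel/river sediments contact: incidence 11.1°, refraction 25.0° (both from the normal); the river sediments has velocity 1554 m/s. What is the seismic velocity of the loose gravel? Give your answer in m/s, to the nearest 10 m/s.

710 m/s

sin 11.1° = 0.1925; sin 25.0° = 0.4226.
V₁ = V₂·(sin θ₁/sin θ₂) = 1554·(0.1925/0.4226) = 707.92 m/s.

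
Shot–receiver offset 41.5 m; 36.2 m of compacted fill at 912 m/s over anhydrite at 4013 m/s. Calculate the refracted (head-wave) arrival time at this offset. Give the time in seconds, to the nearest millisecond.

t = x/V₂ + 2h·√(V₂²−V₁²)/(V₁V₂).
√(V₂²−V₁²) = √(4013²−912²) = 3908.0 m/s; delay term = 2·36.2·3908.0/(912·4013) = 0.07731 s.
t = 41.5/4013 + 0.07731 = 0.08765 s.

0.088 s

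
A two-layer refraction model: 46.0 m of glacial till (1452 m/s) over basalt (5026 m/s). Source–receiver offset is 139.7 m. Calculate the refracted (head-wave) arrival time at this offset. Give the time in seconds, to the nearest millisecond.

0.088 s

θ_c = arcsin(V₁/V₂) = arcsin(1452/5026) = 16.79°, cos θ_c = 0.9574.
Intercept time tᵢ = 2h cos θ_c / V₁ = 2·46.0·0.9574/1452 = 0.06066 s.
t = x/V₂ + tᵢ = 139.7/5026 + 0.06066 = 0.08845 s.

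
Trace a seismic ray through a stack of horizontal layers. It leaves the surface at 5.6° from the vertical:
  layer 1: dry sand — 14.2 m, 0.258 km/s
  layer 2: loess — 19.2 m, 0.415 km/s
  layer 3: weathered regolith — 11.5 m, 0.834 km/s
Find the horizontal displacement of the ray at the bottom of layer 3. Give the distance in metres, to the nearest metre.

8 m

p = sin θ₁/V₁ = sin 5.6°/0.258 = 3.7823e-01 s/km is conserved through the stack.
Layer 1: θ = 5.60°; offset = 14.2·tan 5.60° = 1.392 m.
Layer 2: sin θ = p·0.415 = 0.1570 → θ = 9.03°; offset = 19.2·tan 9.03° = 3.052 m.
Layer 3: sin θ = p·0.834 = 0.3154 → θ = 18.39°; offset = 11.5·tan 18.39° = 3.823 m.
Total horizontal offset = 8.267 m.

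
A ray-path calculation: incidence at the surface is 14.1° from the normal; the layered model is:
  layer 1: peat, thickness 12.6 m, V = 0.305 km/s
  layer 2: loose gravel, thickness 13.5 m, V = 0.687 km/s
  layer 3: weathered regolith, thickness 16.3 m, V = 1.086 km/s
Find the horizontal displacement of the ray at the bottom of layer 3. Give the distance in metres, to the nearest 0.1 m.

40.4 m

Apply Snell's law at each interface; in layer i the horizontal offset is hᵢ·tan θᵢ.
Layer 1: θ = 14.10°; offset = 12.6·tan 14.10° = 3.165 m.
Layer 2: sin θ = 0.687·sin 14.1°/0.305 = 0.5487, θ = 33.28°; offset = 13.5·tan 33.28° = 8.861 m.
Layer 3: sin θ = 1.086·sin 14.1°/0.305 = 0.8674, θ = 60.16°; offset = 16.3·tan 60.16° = 28.417 m.
Summing the layer offsets gives 40.443 m.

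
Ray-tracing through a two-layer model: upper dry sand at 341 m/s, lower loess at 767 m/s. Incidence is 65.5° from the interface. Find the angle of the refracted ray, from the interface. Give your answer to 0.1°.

Convert to the normal: θ₁ = 90° − 65.5° = 24.5°.
Snell's law: sin θ₂ = (V₂/V₁)·sin θ₁ = (767/341)·sin 24.5° = 0.9328.
θ₂ = arcsin 0.9328 = 68.87° from the normal.
From the interface: 90° − 68.87° = 21.13°.

21.1°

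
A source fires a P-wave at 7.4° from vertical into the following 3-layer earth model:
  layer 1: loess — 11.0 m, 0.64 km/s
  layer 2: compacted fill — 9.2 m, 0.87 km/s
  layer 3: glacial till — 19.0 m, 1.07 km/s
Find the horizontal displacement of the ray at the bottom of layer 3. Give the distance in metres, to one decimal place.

Ray parameter p = sin 7.4° / 0.64 km/s = 2.0124e-01 s/km.
Layer 1: θ = 7.40°; offset = 11.0·tan 7.40° = 1.429 m.
Layer 2: sin θ = p·0.87 = 0.1751 → θ = 10.08°; offset = 9.2·tan 10.08° = 1.636 m.
Layer 3: sin θ = p·1.07 = 0.2153 → θ = 12.43°; offset = 19.0·tan 12.43° = 4.190 m.
Total horizontal offset = 7.254 m.

7.3 m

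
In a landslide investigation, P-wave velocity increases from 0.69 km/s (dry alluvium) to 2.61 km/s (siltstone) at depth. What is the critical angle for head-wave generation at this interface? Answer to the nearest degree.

15°

Critical incidence: sin θ_c = V₁/V₂ = 0.69/2.61 = 0.2644.
θ_c = arcsin 0.2644 = 15.33°.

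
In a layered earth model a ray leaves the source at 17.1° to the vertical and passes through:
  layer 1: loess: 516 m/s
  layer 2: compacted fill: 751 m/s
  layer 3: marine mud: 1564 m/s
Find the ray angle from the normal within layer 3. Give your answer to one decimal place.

Snell's law across each interface conserves sin θ / V, so sin θ_3 = V_3·sin θ₁/V₁.
sin θ_3 = 1564 × sin 17.1° / 516 = 0.8912.
θ_3 = 63.03° from the vertical.

63.0°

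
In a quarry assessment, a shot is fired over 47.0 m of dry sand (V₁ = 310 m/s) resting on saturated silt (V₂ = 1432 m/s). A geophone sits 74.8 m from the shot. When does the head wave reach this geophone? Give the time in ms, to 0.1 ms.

348.3 ms

θ_c = arcsin(V₁/V₂) = arcsin(310/1432) = 12.50°, cos θ_c = 0.9763.
Intercept time tᵢ = 2h cos θ_c / V₁ = 2·47.0·0.9763/310 = 0.29604 s.
t = x/V₂ + tᵢ = 74.8/1432 + 0.29604 = 0.34827 s.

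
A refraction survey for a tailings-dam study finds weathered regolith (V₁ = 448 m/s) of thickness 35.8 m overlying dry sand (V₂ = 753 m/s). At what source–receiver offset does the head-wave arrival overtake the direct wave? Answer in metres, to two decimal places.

θ_c = arcsin(448/753) = 36.51°, so cos θ_c = 0.8038 and tᵢ = 2h cos θ_c/V₁ = 0.1285 s.
At crossover x/V₁ = x/V₂ + tᵢ ⇒ x = tᵢ/(1/V₁ − 1/V₂) = 0.12846/(2.2321e-03 − 1.3280e-03) = 142.08 m.

142.08 m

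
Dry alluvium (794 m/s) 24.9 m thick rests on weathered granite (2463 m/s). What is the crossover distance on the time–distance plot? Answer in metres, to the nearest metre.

x_cross = 2h·√((V₂+V₁)/(V₂−V₁)).
(V₂+V₁)/(V₂−V₁) = (2463+794)/(2463−794) = 1.9515; √ = 1.3969.
x_cross = 2·24.9·1.3969 = 69.57 m.

70 m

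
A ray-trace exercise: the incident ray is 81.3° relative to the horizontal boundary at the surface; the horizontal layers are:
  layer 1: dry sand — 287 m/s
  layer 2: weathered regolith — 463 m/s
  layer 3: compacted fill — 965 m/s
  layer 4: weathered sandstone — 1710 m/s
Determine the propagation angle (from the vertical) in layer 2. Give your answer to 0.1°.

14.1°

From the normal: θ₁ = 90° − 81.3° = 8.7°.
Ray parameter p = sin 8.7° / 287 = 5.2704e-04 s/m.
sin θ_2 = p·V_2 = 5.2704e-04 × 463 = 0.2440.
θ_2 = 14.12° from the vertical.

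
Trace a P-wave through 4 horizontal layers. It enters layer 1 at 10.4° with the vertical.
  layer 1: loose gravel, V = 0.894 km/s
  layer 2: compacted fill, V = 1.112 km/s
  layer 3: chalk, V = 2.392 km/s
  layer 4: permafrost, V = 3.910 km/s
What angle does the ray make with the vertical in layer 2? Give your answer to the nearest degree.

13°

Ray parameter p = sin 10.4° / 0.894 = 2.0192e-01 s/km.
sin θ_2 = p·V_2 = 2.0192e-01 × 1.112 = 0.2245.
θ_2 = arcsin 0.2245 = 12.98°.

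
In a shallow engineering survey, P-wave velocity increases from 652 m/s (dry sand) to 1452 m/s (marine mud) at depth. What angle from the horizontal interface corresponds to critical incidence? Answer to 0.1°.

At critical incidence the refracted ray runs along the interface (θ₂ = 90°), so sin θ_c = V₁/V₂.
θ_c = arcsin(652/1452) = arcsin 0.4490 = 26.68°.
Measured from the interface: 90° − 26.68° = 63.32°.

63.3°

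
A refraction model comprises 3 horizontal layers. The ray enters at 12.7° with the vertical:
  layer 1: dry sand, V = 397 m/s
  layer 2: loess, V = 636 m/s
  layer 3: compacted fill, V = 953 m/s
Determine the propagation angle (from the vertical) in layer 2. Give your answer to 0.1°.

20.6°

Ray parameter p = sin 12.7° / 397 = 5.5377e-04 s/m.
sin θ_2 = p·V_2 = 5.5377e-04 × 636 = 0.3522.
θ_2 = 20.62° from the vertical.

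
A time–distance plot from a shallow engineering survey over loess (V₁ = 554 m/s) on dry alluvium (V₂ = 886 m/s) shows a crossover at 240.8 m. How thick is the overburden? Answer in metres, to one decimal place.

57.8 m

h = (x_cross/2)·√((V₂−V₁)/(V₂+V₁)).
(V₂−V₁)/(V₂+V₁) = (886−554)/(886+554) = 0.2306; √ = 0.4802.
h = (240.8/2)·0.4802 = 57.81 m.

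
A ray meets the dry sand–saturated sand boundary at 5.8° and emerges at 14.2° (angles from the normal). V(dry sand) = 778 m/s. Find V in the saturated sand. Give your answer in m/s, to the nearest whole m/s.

1889 m/s

sin 5.8° = 0.1011; sin 14.2° = 0.2453.
V₂ = V₁·(sin θ₂/sin θ₁) = 778·(0.2453/0.1011) = 1888.54 m/s.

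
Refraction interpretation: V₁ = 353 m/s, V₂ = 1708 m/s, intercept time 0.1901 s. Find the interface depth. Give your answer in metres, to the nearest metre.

34 m

θ_c = arcsin(353/1708) = 11.93°; cos θ_c = 0.9784.
tᵢ = 2h cos θ_c/V₁ ⇒ h = tᵢ·V₁/(2 cos θ_c) = 0.1901·353/(2·0.9784) = 34.29 m.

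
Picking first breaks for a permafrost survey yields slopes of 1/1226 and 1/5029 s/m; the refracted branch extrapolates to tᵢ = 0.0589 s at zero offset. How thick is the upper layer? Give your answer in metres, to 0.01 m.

37.23 m

θ_c = arcsin(1226/5029) = 14.11°; cos θ_c = 0.9698.
tᵢ = 2h cos θ_c/V₁ ⇒ h = tᵢ·V₁/(2 cos θ_c) = 0.0589·1226/(2·0.9698) = 37.23 m.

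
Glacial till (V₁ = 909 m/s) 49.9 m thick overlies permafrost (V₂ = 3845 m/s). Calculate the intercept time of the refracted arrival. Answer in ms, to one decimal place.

106.7 ms

θ_c = arcsin(V₁/V₂) = arcsin(909/3845) = 13.67°; cos θ_c = 0.9717.
tᵢ = 2h·cos θ_c / V₁ = 2·49.9·0.9717 / 909 = 0.10668 s.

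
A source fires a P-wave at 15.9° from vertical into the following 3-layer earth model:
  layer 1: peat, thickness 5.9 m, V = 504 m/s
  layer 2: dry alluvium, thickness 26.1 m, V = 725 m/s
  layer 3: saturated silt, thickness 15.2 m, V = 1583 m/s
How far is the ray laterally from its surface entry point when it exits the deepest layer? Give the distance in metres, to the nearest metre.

39 m

p = sin θ₁/V₁ = sin 15.9°/504 = 5.4357e-04 s/m is conserved through the stack.
Layer 1: θ = 15.90°; offset = 5.9·tan 15.90° = 1.681 m.
Layer 2: sin θ = p·725 = 0.3941 → θ = 23.21°; offset = 26.1·tan 23.21° = 11.191 m.
Layer 3: sin θ = p·1583 = 0.8605 → θ = 59.37°; offset = 15.2·tan 59.37° = 25.671 m.
Σ offsets = 38.543 m.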